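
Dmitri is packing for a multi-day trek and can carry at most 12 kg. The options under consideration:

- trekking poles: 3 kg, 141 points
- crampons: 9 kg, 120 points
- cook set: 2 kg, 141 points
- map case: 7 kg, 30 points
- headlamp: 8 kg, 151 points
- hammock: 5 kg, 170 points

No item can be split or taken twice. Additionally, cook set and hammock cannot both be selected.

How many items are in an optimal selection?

3

Optimal total is 312.
One optimal bundle: trekking poles + cook set + map case (12 kg).
Any selection reaching 312 contains exactly 3 items.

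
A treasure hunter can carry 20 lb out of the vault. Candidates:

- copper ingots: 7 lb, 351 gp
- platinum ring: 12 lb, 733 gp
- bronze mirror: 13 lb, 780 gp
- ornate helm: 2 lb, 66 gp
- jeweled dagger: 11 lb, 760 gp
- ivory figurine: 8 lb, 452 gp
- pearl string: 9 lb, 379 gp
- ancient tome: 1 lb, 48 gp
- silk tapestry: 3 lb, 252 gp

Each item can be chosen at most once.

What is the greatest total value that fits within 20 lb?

A density-first pass picks ornate helm + jeweled dagger + ancient tome + silk tapestry — 1126 at 17 lb.
Replace ornate helm and silk tapestry with ivory figurine: the trade gains 134 net, giving 1260 at 20 lb.
That's the maximum — no swap from here does better than 1260.

1260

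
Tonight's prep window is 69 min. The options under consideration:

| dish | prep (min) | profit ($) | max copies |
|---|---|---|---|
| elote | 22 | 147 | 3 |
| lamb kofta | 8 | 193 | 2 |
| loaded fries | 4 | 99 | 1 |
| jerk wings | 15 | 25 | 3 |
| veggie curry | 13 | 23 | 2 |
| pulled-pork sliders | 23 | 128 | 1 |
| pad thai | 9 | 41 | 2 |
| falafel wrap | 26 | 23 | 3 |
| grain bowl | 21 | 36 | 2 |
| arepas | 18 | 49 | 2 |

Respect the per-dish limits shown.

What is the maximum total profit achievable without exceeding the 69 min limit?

Taking 2×elote + 2×lamb kofta + loaded fries: 64 min used, 779 in profit.
Nothing else within 69 min beats 779.

779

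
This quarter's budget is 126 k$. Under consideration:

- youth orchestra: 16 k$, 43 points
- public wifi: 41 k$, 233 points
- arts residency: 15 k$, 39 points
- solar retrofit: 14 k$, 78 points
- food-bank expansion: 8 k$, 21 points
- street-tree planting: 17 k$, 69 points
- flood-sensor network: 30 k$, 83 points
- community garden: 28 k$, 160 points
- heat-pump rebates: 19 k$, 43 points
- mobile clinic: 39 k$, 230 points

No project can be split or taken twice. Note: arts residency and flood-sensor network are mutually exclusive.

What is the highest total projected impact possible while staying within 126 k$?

701

Public wifi + solar retrofit + community garden + mobile clinic uses 122 of the 126 k$ and totals 701.
Every other selection either busts 126 k$ or breaks a pairing rule or fails to beat 701.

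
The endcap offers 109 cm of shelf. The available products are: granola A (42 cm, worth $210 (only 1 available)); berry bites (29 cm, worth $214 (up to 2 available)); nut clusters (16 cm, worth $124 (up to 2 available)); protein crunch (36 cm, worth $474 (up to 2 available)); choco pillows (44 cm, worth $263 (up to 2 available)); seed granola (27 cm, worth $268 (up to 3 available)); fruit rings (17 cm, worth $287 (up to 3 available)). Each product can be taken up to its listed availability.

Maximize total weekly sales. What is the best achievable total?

1522

By weekly sales per cm: fruit rings 16.88, protein crunch 13.17, seed granola 9.93, nut clusters 7.75 lead.
Greedy by ratio would take nut clusters + protein crunch + 3×fruit rings: 103 cm used, total 1459.
The 33 cm tied up in nut clusters and fruit rings is better spent on protein crunch — total rises to 1522 (106 cm).
Nothing else within 109 cm beats 1522.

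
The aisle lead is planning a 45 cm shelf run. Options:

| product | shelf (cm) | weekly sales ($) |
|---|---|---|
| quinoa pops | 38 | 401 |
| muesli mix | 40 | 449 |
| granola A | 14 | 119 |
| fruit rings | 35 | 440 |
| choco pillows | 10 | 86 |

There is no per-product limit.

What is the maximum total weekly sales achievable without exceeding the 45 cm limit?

526

Fruit rings + choco pillows uses 45 of the 45 cm and totals 526.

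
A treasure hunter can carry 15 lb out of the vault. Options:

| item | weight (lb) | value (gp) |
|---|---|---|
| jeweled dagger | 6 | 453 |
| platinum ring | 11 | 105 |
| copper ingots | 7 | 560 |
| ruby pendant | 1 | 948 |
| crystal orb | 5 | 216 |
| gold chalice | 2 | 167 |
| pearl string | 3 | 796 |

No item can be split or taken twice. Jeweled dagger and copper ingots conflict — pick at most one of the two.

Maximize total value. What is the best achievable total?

2471

By value per lb: ruby pendant 948.00, pearl string 265.33, gold chalice 83.50, copper ingots 80.00 lead.
The ratio ordering already packs tightly: copper ingots + ruby pendant + gold chalice + pearl string, 13 lb, 2471.
The closest alternative, jeweled dagger + ruby pendant + crystal orb + pearl string, reaches only 2413.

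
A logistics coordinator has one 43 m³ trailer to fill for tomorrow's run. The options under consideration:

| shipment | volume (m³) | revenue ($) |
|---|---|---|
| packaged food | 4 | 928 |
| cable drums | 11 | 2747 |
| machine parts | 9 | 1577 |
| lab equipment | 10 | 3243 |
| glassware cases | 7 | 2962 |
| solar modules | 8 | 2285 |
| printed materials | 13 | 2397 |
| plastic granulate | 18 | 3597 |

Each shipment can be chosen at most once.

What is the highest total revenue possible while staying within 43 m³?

12165

Packaged food + cable drums + lab equipment + glassware cases + solar modules uses 40 of the 43 m³ and totals 12165.
The spare 3 m³ is too small for any remaining shipment, and no exchange beats 12165.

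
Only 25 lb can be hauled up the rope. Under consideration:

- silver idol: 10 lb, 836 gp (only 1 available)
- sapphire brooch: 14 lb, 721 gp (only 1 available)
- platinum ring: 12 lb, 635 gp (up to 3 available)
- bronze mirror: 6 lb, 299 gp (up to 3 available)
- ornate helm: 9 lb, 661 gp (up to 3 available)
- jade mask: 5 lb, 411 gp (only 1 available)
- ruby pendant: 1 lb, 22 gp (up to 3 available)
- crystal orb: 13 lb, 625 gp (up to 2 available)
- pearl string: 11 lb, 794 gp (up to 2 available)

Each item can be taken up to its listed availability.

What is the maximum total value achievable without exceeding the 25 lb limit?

1930

Best packing: silver idol + ornate helm + jade mask + ruby pendant — 25 lb, 1930 total.
Every other selection either busts 25 lb or exceeds an availability limit or fails to beat 1930.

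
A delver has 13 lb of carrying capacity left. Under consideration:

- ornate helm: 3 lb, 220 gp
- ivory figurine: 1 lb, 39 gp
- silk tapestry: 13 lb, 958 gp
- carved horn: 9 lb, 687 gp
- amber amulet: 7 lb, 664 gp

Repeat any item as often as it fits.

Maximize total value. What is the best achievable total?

1104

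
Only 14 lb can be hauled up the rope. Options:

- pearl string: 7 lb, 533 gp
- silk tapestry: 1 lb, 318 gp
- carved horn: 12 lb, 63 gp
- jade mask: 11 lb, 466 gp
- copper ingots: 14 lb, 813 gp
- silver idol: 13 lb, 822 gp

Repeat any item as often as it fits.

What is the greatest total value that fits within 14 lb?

4452

14×silk tapestry uses 14 of the 14 lb and totals 4452.
No other feasible combination exceeds 4452.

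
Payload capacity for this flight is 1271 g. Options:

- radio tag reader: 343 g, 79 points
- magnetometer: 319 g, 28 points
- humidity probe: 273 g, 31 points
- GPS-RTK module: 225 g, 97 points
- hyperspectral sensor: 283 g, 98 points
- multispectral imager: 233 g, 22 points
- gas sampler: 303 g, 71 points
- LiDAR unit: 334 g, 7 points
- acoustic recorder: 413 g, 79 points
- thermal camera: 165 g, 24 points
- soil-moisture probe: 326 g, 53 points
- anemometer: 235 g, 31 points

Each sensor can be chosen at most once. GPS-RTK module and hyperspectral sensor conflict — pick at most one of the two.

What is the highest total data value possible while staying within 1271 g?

Taking radio tag reader + GPS-RTK module + gas sampler + thermal camera + anemometer: 1271 g used, 302 in data value.
The closest alternative, radio tag reader + hyperspectral sensor + gas sampler + soil-moisture probe, reaches only 301.

302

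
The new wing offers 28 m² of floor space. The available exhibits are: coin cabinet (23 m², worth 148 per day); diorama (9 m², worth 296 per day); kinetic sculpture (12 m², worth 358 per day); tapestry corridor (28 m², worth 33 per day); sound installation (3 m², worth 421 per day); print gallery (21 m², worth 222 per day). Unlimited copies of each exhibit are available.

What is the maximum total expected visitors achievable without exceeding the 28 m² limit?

3789

Best packing: 9×sound installation — 27 m², 3789 total.
Every other selection either busts 28 m² or fails to beat 3789.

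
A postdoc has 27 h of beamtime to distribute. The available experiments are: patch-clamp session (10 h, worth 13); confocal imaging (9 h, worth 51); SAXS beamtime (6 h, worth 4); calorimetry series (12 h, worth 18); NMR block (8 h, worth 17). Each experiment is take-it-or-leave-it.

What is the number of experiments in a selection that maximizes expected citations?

The maximum expected citations within 27 h is 81.
patch-clamp session + confocal imaging + NMR block hits 81 at 27 h.
Any selection reaching 81 contains exactly 3 experiments.

3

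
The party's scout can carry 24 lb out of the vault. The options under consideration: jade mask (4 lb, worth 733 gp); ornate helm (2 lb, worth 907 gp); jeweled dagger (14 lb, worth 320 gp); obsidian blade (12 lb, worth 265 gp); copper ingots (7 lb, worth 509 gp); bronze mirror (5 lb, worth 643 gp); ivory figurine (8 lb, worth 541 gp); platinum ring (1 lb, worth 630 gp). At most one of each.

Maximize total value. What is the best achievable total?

The ratio heuristic lands on jade mask + ornate helm + copper ingots + bronze mirror + platinum ring (3422) but leaves 5 lb idle.
Replace copper ingots with ivory figurine: the trade gains 32 net, giving 3454 at 20 lb.
No other feasible combination exceeds 3454.

3454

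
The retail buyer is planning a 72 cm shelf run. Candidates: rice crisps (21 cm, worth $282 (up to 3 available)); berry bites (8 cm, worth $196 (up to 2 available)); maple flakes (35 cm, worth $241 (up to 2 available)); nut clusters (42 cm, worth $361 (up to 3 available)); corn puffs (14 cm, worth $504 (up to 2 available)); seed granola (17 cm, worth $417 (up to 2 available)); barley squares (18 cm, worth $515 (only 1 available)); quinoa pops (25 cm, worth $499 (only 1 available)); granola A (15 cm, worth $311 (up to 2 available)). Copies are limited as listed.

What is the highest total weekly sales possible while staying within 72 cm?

2136

By weekly sales per cm: corn puffs 36.00, barley squares 28.61, seed granola 24.53 lead.
Berry bites + 2×corn puffs + seed granola + barley squares uses 71 of the 72 cm and totals 2136.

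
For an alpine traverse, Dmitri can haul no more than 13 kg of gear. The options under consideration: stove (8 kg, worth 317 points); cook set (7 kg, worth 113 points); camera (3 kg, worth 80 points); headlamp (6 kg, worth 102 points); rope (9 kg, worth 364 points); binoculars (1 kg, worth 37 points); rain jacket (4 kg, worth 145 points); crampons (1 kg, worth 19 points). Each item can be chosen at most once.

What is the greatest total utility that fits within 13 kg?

509

Taking the top-ratio items first gives camera + rope + binoculars for 481 (13 kg).
Replace camera and binoculars with rain jacket: the trade gains 28 net, giving 509 at 13 kg.
Every other selection either busts 13 kg or fails to beat 509.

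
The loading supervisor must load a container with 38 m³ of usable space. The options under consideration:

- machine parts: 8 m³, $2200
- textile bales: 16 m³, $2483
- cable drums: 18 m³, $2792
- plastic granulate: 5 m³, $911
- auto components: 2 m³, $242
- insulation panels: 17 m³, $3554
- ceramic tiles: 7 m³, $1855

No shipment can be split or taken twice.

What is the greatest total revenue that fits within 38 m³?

Machine parts + plastic granulate + insulation panels + ceramic tiles uses 37 of the 38 m³ and totals 8520.

8520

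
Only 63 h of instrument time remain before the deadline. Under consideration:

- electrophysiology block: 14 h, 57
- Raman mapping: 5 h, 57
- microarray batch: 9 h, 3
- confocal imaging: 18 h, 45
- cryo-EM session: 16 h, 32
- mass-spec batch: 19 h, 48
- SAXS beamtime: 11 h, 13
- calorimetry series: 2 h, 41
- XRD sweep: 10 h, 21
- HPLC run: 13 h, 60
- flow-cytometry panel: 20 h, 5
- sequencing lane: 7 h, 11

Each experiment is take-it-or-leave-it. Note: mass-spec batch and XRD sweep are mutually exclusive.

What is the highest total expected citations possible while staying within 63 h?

By expected citations per h: calorimetry series 20.50, Raman mapping 11.40, HPLC run 4.62, electrophysiology block 4.07 lead.
Electrophysiology block + Raman mapping + confocal imaging + calorimetry series + XRD sweep + HPLC run uses 62 of the 63 h and totals 281.
Runner-up electrophysiology block + Raman mapping + mass-spec batch + calorimetry series + HPLC run + sequencing lane tops out at 274.

281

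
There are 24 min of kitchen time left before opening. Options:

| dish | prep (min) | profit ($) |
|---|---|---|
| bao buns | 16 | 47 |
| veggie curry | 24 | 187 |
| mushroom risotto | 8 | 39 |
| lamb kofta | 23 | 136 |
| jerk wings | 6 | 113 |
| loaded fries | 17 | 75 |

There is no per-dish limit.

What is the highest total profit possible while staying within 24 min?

452

4×jerk wings uses 24 of the 24 min and totals 452.
Nothing else within 24 min beats 452.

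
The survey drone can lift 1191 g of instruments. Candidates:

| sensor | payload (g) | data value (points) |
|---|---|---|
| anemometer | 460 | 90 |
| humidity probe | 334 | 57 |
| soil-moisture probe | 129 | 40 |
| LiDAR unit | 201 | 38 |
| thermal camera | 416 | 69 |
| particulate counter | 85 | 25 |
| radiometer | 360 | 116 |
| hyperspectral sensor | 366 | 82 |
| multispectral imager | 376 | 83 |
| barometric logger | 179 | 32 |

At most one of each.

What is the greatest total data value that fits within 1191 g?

306

Ranking by ratio (data value/g): radiometer 0.32, soil-moisture probe 0.31, particulate counter 0.29.
The ratio heuristic lands on soil-moisture probe + LiDAR unit + particulate counter + radiometer + hyperspectral sensor (301) but leaves 50 g idle.
Dropping soil-moisture probe and LiDAR unit frees 330 g; slotting in multispectral imager (376 g) lifts the total to 306 at 1187 g.
Runner-up soil-moisture probe + LiDAR unit + particulate counter + radiometer + multispectral imager tops out at 302.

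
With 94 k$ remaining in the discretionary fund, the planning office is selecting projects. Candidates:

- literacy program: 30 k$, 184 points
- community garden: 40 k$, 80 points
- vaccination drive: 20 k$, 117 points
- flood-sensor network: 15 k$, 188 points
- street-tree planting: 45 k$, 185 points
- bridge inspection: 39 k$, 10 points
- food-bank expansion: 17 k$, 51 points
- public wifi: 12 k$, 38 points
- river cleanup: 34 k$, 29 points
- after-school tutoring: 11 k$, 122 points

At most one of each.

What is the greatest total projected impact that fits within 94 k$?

662

By projected impact per k$: flood-sensor network 12.53, after-school tutoring 11.09, literacy program 6.13 lead.
The ratio heuristic lands on literacy program + vaccination drive + flood-sensor network + public wifi + after-school tutoring (649) but leaves 6 k$ idle.
Dropping public wifi frees 12 k$; slotting in food-bank expansion (17 k$) lifts the total to 662 at 93 k$.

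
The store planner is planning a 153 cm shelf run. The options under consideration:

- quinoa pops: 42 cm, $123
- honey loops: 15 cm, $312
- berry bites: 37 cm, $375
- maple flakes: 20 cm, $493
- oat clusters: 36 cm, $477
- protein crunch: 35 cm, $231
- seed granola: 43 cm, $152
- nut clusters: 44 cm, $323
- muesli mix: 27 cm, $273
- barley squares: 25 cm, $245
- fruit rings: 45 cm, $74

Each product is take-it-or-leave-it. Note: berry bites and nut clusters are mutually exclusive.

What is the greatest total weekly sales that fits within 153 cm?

Honey loops + berry bites + maple flakes + oat clusters + muesli mix uses 135 of the 153 cm and totals 1930.
An exhaustive check of the 2048 subsets confirms 1930.

1930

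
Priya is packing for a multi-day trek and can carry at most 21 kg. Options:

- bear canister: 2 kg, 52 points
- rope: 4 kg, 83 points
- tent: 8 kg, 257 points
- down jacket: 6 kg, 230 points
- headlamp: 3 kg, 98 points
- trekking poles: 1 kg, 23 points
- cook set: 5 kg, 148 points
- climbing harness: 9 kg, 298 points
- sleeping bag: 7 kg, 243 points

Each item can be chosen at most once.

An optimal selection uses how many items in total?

3

Optimal total is 730.
For example tent + down jacket + sleeping bag achieves it, using 21 kg.
Any selection reaching 730 contains exactly 3 items.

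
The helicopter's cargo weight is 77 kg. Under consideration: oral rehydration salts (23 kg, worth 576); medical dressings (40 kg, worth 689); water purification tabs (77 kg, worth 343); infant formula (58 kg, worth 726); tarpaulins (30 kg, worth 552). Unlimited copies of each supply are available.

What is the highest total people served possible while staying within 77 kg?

Taking 3×oral rehydration salts: 69 kg used, 1728 in people served.
The spare 8 kg is too small for any remaining supply, and no exchange beats 1728.

1728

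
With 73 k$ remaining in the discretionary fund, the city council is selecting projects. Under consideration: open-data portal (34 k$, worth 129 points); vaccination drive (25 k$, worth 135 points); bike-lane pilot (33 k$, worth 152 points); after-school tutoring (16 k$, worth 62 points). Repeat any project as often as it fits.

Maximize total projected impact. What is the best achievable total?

Ranking by ratio (projected impact/k$): vaccination drive 5.40, bike-lane pilot 4.61, after-school tutoring 3.88.
Taking 2×vaccination drive + after-school tutoring: 66 k$ used, 332 in projected impact.

332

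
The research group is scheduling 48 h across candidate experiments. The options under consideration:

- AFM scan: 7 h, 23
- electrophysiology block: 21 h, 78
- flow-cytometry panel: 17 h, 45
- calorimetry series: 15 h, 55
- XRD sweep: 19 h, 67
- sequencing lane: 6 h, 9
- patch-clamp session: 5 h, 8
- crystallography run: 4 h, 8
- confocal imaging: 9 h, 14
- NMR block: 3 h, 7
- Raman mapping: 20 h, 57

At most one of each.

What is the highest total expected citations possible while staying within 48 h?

168

By expected citations per h: electrophysiology block 3.71, calorimetry series 3.67, XRD sweep 3.53 lead.
Greedy by ratio would take AFM scan + electrophysiology block + calorimetry series + NMR block: 46 h used, total 163.
The 18 h tied up in calorimetry series and NMR block is better spent on XRD sweep — total rises to 168 (47 h).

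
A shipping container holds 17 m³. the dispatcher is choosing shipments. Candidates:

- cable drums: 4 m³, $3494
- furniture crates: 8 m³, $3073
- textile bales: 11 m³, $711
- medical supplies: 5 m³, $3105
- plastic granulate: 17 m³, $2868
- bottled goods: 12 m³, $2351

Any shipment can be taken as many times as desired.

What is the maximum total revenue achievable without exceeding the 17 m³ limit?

13976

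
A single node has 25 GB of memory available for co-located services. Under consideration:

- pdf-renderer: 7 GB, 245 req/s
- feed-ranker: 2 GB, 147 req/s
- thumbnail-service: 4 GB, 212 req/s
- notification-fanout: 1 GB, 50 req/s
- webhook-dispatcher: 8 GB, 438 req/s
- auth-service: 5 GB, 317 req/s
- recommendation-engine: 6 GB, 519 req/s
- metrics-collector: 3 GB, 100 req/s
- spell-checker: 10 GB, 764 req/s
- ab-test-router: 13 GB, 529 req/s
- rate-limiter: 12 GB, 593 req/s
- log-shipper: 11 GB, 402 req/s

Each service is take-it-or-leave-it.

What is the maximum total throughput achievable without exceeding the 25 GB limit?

1812

By throughput per GB: recommendation-engine 86.50, spell-checker 76.40, feed-ranker 73.50 lead.
Filling by ratio: feed-ranker + notification-fanout + auth-service + recommendation-engine + spell-checker for 1797, with 1 GB left unused.
The 3 GB tied up in feed-ranker and notification-fanout is better spent on thumbnail-service — total rises to 1812 (25 GB).
Runner-up feed-ranker + notification-fanout + auth-service + recommendation-engine + spell-checker tops out at 1797.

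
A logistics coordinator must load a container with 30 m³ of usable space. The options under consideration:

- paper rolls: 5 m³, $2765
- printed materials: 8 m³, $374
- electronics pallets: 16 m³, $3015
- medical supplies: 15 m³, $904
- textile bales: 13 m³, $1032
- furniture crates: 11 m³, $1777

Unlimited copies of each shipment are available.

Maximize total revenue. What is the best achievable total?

Best packing: 6×paper rolls — 30 m³, 16590 total.
Nothing else within 30 m³ beats 16590.

16590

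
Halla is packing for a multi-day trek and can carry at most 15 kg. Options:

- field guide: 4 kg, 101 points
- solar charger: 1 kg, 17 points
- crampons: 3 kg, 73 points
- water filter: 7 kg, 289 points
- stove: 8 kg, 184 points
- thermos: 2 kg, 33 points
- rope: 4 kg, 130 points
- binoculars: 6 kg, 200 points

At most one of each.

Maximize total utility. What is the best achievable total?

522

The ratio heuristic lands on solar charger + water filter + binoculars (506) but leaves 1 kg idle.
The 1 kg tied up in solar charger is better spent on thermos — total rises to 522 (15 kg).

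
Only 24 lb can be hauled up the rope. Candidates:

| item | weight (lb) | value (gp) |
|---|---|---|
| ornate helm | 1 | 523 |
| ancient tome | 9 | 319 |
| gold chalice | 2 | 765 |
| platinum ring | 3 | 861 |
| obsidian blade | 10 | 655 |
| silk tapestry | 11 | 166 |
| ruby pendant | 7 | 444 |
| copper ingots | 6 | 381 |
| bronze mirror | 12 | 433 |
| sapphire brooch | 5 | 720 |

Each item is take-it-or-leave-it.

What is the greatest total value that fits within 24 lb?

3694

The ratio heuristic lands on ornate helm + gold chalice + platinum ring + obsidian blade + sapphire brooch (3524) but leaves 3 lb idle.
The 10 lb tied up in obsidian blade is better spent on ruby pendant + copper ingots — total rises to 3694 (24 lb).
An exhaustive check of the 1024 subsets confirms 3694.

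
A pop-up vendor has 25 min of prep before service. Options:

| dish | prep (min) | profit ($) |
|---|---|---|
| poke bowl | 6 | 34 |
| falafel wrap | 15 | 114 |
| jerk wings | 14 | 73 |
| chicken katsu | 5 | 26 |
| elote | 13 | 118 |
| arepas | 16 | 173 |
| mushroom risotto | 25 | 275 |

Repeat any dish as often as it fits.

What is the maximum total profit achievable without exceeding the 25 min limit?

275

The ratio ordering already packs tightly: mushroom risotto, 25 min, 275.
That's the maximum — no swap from here does better than 275.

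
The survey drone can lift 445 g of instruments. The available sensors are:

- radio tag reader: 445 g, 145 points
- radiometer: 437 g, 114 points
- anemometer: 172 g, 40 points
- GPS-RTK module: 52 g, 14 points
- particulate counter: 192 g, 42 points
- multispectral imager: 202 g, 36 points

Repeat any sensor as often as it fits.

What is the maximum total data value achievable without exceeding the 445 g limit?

145

Best packing: radio tag reader — 445 g, 145 total.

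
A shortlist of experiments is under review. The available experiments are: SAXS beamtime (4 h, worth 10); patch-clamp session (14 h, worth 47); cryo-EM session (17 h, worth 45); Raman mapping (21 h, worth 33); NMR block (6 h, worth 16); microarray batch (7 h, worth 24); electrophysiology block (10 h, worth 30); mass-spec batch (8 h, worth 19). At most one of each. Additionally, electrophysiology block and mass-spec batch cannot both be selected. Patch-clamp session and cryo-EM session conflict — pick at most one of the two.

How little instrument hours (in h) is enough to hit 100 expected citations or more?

31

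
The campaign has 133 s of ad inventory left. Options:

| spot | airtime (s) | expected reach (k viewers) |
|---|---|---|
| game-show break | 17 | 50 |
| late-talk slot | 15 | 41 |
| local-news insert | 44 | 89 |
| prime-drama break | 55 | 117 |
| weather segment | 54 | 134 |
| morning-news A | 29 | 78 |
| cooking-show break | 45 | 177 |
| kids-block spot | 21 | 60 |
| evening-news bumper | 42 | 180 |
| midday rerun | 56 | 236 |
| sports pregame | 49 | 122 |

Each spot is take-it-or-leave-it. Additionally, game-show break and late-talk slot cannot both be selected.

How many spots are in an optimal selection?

3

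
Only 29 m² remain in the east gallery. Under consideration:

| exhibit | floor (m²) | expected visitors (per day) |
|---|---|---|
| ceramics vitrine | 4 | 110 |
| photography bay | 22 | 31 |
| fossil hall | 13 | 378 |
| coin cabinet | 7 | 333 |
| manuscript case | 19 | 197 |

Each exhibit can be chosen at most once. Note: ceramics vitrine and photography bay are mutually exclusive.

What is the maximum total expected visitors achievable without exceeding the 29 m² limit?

Ceramics vitrine + fossil hall + coin cabinet uses 24 of the 29 m² and totals 821.
The closest alternative, fossil hall + coin cabinet, reaches only 711.

821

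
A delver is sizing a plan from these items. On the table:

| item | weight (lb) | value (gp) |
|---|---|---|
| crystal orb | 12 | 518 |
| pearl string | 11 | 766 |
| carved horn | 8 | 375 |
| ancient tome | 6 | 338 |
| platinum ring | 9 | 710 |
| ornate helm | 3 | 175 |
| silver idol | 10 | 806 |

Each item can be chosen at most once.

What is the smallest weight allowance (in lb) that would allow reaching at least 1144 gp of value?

Need the lightest bundle worth ≥ 1144.
ancient tome + silver idol: 1144 value at 16 lb.
Below 16 lb the best achievable stays under 1144.

16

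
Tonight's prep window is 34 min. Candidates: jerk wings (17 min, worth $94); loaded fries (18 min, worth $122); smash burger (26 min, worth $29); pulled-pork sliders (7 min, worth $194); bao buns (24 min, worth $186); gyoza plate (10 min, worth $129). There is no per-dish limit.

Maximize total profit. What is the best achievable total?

Density check — pulled-pork sliders 27.71, gyoza plate 12.90, bao buns 7.75, loaded fries 6.78 are the best per min.
Best packing: 4×pulled-pork sliders — 28 min, 776 total.
Every other selection either busts 34 min or fails to beat 776.

776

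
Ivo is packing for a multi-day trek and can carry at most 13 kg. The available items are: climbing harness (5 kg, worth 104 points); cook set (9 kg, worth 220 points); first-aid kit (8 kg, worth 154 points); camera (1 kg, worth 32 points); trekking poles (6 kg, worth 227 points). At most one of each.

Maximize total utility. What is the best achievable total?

Climbing harness + camera + trekking poles uses 12 of the 13 kg and totals 363.
No other feasible combination exceeds 363.

363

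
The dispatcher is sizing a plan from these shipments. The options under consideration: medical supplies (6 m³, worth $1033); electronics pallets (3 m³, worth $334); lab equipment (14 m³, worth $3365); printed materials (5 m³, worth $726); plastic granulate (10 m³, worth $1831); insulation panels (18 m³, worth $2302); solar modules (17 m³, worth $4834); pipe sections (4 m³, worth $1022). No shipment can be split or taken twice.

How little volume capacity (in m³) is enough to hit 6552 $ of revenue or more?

Need the lightest bundle worth ≥ 6552.
printed materials + solar modules + pipe sections: 6582 revenue at 26 m³.
Below 26 m³ the best achievable stays under 6552.

26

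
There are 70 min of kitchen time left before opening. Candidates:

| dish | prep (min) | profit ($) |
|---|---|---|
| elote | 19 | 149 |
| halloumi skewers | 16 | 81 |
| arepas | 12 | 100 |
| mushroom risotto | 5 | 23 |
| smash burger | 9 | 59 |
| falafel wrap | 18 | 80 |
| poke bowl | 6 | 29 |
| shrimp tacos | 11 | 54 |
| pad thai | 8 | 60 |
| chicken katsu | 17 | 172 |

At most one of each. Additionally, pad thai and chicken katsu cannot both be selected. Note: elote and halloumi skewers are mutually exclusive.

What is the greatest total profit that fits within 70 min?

534

Taking elote + arepas + smash burger + shrimp tacos + chicken katsu: 68 min used, 534 in profit.
Nothing else feasible within 70 min beats 534.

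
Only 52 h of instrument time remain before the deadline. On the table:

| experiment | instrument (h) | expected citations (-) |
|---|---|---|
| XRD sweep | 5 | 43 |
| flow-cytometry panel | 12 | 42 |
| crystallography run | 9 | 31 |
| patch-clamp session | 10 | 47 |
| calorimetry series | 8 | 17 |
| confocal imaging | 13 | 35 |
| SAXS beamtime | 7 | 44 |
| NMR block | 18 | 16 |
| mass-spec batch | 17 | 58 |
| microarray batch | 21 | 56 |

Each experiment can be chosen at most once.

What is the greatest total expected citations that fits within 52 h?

Filling by ratio: XRD sweep + flow-cytometry panel + crystallography run + patch-clamp session + calorimetry series + SAXS beamtime for 224, with 1 h left unused.
The 17 h tied up in crystallography run and calorimetry series is better spent on mass-spec batch — total rises to 234 (51 h).
Every other selection either busts 52 h or fails to beat 234.

234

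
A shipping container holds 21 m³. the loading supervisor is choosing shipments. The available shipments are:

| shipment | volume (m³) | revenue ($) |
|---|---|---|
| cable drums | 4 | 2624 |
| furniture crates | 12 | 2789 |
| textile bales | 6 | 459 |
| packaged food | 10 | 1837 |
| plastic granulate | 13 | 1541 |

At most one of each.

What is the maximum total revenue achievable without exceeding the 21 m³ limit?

5413

Density check — cable drums 656.00, furniture crates 232.42, packaged food 183.70, plastic granulate 118.54 are the best per m³.
Taking cable drums + furniture crates: 16 m³ used, 5413 in revenue.
The spare 5 m³ is too small for any remaining shipment, and no exchange beats 5413.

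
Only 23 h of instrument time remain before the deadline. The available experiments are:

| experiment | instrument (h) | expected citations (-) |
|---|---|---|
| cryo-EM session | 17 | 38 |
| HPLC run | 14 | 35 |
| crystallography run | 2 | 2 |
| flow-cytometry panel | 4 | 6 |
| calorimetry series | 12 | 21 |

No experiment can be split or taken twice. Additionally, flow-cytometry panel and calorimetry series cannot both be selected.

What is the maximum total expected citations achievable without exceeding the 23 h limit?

46

A density-first pass picks HPLC run + crystallography run + flow-cytometry panel — 43 at 20 h.
The 14 h tied up in HPLC run is better spent on cryo-EM session — total rises to 46 (23 h).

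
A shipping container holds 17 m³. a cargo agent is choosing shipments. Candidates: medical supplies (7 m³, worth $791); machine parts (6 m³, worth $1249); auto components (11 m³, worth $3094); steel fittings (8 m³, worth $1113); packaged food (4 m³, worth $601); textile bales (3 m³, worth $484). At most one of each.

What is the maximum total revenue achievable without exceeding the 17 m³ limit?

4343

The ratio ordering already packs tightly: machine parts + auto components, 17 m³, 4343.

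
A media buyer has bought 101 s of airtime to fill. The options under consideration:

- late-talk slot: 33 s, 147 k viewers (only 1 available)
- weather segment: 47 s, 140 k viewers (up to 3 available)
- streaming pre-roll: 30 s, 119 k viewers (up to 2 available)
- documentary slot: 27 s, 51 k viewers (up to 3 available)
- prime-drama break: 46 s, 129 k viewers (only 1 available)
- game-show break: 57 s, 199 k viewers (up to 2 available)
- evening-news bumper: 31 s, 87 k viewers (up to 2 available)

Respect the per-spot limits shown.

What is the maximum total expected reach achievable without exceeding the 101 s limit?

Taking late-talk slot + 2×streaming pre-roll: 93 s used, 385 in expected reach.

385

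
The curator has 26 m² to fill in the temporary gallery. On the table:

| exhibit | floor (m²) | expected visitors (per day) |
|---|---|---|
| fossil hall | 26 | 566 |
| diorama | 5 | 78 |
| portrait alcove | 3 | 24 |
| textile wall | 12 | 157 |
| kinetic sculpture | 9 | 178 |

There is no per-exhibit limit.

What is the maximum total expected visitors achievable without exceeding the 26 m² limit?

566

Taking fossil hall: 26 m² used, 566 in expected visitors.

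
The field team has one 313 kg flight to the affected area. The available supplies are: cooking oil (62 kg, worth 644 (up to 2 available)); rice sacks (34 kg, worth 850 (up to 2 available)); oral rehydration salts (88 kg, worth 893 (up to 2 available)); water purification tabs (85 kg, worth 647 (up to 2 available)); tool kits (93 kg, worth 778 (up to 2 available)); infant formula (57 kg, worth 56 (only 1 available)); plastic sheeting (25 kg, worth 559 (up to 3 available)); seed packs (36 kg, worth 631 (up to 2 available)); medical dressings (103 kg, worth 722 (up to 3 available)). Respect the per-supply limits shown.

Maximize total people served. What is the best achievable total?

A density-first pass picks cooking oil + 2×rice sacks + 3×plastic sheeting + 2×seed packs — 5283 at 277 kg.
Dropping cooking oil frees 62 kg; slotting in oral rehydration salts (88 kg) lifts the total to 5532 at 303 kg.
Nothing else within 313 kg beats 5532.

5532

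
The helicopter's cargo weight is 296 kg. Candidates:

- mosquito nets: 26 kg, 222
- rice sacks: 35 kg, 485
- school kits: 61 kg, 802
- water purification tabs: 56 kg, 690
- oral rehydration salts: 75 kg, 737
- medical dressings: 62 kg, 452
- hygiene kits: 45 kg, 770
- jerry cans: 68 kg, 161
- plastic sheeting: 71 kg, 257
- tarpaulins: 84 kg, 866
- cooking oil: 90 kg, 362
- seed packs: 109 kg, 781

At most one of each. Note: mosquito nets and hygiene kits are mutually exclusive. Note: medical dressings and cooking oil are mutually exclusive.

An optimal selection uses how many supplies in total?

5

Optimal total is 3613.
rice sacks + school kits + water purification tabs + hygiene kits + tarpaulins hits 3613 at 281 kg.
Any selection reaching 3613 contains exactly 5 supplies.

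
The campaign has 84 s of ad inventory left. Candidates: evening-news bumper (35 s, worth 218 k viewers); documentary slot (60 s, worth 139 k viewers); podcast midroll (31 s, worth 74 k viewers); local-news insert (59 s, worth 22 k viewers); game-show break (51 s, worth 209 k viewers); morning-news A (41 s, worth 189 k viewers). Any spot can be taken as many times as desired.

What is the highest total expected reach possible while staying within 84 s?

Taking 2×evening-news bumper: 70 s used, 436 in expected reach.
That's the maximum — no swap from here does better than 436.

436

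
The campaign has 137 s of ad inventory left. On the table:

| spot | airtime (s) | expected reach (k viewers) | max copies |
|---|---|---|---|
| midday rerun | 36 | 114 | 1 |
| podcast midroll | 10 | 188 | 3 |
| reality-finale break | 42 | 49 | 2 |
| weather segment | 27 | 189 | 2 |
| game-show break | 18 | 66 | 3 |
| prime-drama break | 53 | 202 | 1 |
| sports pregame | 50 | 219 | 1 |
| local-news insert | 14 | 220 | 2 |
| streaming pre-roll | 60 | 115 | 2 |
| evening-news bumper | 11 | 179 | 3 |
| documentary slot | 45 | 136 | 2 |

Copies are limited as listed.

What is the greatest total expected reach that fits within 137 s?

1796

3×podcast midroll + weather segment + game-show break + 2×local-news insert + 3×evening-news bumper uses 136 of the 137 s and totals 1796.
The spare 1 s is too small for any remaining spot, and no exchange beats 1796.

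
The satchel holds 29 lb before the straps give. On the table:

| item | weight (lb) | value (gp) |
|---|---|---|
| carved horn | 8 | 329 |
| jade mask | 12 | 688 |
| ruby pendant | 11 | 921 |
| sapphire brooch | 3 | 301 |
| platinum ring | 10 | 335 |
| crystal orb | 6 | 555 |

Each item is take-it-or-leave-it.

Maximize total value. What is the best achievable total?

A density-first pass picks carved horn + ruby pendant + sapphire brooch + crystal orb — 2106 at 28 lb.
The 11 lb tied up in carved horn and sapphire brooch is better spent on jade mask — total rises to 2164 (29 lb).
Nothing else within 29 lb beats 2164.

2164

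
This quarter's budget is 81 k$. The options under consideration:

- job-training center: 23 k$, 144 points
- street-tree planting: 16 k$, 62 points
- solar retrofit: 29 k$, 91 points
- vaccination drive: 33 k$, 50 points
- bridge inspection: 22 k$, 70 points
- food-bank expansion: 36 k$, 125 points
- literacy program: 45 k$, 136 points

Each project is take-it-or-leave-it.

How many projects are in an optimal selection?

The maximum projected impact within 81 k$ is 339.
job-training center + bridge inspection + food-bank expansion hits 339 at 81 k$.
Every optimal selection uses 3 projects.

3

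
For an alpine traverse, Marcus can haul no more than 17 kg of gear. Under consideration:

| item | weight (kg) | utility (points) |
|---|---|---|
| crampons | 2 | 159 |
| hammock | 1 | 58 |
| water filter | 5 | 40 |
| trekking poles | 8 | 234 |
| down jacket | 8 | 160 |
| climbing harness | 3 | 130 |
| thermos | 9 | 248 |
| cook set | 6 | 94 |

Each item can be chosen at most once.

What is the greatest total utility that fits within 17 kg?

Density check — crampons 79.50, hammock 58.00, climbing harness 43.33 are the best per kg.
A density-first pass picks crampons + hammock + trekking poles + climbing harness — 581 at 14 kg.
Replace trekking poles with thermos: the trade gains 14 net, giving 595 at 15 kg.
Every other selection either busts 17 kg or fails to beat 595.

595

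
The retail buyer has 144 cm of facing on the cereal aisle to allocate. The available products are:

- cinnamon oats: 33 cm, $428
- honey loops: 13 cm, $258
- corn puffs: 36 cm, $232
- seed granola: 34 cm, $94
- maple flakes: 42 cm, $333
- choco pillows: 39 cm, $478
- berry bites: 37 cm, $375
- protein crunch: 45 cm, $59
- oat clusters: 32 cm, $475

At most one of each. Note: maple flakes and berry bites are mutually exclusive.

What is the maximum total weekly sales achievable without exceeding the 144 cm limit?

1756

Ranking by ratio (weekly sales/cm): honey loops 19.85, oat clusters 14.84, cinnamon oats 12.97.
Greedy by ratio would take cinnamon oats + honey loops + choco pillows + oat clusters: 117 cm used, total 1639.
Dropping honey loops frees 13 cm; slotting in berry bites (37 cm) lifts the total to 1756 at 141 cm.
The closest alternative, cinnamon oats + honey loops + choco pillows + oat clusters, reaches only 1639.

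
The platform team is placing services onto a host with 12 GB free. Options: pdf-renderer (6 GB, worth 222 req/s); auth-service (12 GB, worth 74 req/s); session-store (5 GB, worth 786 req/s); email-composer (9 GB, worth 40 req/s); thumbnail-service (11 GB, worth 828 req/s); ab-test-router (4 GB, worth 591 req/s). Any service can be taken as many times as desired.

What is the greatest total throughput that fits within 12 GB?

1773

Greedy by ratio would take 2×session-store: 10 GB used, total 1572.
The 10 GB tied up in 2×session-store is better spent on 3×ab-test-router — total rises to 1773 (12 GB).
Every other selection either busts 12 GB or fails to beat 1773.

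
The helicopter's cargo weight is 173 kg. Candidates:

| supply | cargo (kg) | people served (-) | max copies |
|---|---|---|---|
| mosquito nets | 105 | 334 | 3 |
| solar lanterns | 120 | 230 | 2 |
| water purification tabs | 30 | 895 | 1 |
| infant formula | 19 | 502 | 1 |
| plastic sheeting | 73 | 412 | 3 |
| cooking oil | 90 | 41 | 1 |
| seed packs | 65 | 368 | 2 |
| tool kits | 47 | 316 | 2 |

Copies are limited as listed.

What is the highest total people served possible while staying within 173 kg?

Filling by ratio: water purification tabs + infant formula + 2×tool kits for 2029, with 30 kg left unused.
Replace tool kits with plastic sheeting: the trade gains 96 net, giving 2125 at 169 kg.

2125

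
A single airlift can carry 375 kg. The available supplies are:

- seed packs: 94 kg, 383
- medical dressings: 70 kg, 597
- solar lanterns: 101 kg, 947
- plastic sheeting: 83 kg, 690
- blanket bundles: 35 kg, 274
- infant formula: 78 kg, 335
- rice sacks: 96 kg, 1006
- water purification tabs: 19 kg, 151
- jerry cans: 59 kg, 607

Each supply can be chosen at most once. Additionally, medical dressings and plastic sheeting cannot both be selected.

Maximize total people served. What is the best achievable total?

3524

Filling by ratio: medical dressings + solar lanterns + rice sacks + water purification tabs + jerry cans for 3308, with 30 kg left unused.
Dropping medical dressings and water purification tabs frees 89 kg; slotting in plastic sheeting + blanket bundles (118 kg) lifts the total to 3524 at 374 kg.
Next best is medical dressings + solar lanterns + blanket bundles + rice sacks + jerry cans at 3431 (361 kg) — short by 93.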